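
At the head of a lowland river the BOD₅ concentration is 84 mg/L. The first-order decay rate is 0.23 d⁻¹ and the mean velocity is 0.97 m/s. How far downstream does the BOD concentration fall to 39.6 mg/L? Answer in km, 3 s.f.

274 km

From C = C₀·e^(−kt), t = ln(C₀/C)/k = ln(84/39.6)/0.23 = 0.752/0.23 = 3.27 d.
Distance = v·t = 0.97 m/s × 2.825e+05 s = 2.74e+05 m = 274 km.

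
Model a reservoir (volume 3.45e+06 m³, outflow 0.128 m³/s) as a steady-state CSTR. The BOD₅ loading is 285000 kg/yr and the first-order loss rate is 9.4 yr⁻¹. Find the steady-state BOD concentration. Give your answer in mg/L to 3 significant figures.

Outflow Q = 0.128 m³/s × 3.156e+07 s/yr = 4.039e+06 m³/yr.
Steady-state CSTR mass balance: W = Q·C + k·V·C, so C = W/(Q + kV).
Q + kV = 4.039e+06 + 9.4·3.45e+06 = 3.647e+07 m³/yr.
C = 285000/3.647e+07 = 0.007815 kg/m³ = 7.815 mg/L.

7.81 mg/L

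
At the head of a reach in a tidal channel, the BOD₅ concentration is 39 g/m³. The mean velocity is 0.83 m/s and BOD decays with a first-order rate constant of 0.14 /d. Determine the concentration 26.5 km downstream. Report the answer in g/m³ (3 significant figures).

Travel time t = 26.5 km / 0.83 m/s = 2.65e+04/0.83 = 3.193e+04 s = 0.3695 d.
First-order decay: C = 39·exp(−0.14·0.3695) = 39·0.9496 = 37.03 g/m³.

37.0 g/m³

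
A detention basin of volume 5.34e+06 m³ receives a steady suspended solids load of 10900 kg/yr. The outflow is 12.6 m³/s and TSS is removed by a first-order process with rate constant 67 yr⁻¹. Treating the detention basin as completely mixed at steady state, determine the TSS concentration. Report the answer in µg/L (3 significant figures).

14.4 µg/L

Outflow Q = 12.6 m³/s × 3.156e+07 s/yr = 3.976e+08 m³/yr.
Steady-state CSTR mass balance: W = Q·C + k·V·C, so C = W/(Q + kV).
Q + kV = 3.976e+08 + 67·5.34e+06 = 7.554e+08 m³/yr.
C = 10900/7.554e+08 = 1.443e-05 kg/m³ = 0.01443 mg/L = 14.43 µg/L.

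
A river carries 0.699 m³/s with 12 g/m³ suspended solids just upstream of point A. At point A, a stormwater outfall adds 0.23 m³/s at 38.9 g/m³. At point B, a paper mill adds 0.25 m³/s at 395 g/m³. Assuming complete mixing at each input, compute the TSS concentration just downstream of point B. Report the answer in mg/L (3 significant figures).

After input A: C = (0.699·12 + 0.23·38.9) / 0.929 = 18.66 mg/L.
After input B: C = (0.929·18.66 + 0.25·395) / 1.179 = 98.46 mg/L.

98.5 mg/L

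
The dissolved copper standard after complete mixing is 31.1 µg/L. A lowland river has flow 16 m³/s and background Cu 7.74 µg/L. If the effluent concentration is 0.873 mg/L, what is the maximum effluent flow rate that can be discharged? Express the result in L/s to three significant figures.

7.74 µg/L = 0.00774 mg/L.
31.1 µg/L = 0.0311 mg/L.
Mass balance at complete mixing: C_std·(Q_w + Q_r) = Q_w·C_e + Q_r·C_b.
Rearranging, Q_w = Q_r·(C_std − C_b)/(C_e − C_std) = 16·(0.0311 − 0.00774) / (0.873 − 0.0311) = 0.4439 m³/s.
= 443.9 L/s.

444 L/s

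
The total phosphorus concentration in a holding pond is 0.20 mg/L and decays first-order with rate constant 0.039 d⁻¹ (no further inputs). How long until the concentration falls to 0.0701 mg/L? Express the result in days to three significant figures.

t = ln(C₀/C)/k = ln(0.20/0.0701)/0.039 = 1.048/0.039 = 26.88 d.

26.9 d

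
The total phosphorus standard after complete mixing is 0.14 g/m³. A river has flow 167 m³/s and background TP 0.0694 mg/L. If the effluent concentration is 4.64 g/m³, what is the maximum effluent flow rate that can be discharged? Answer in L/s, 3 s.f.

Mass balance at complete mixing: C_std·(Q_w + Q_r) = Q_w·C_e + Q_r·C_b.
Rearranging, Q_w = Q_r·(C_std − C_b)/(C_e − C_std) = 167·(0.14 − 0.0694) / (4.64 − 0.14) = 2.62 m³/s.
= 2620 L/s.

2620 L/s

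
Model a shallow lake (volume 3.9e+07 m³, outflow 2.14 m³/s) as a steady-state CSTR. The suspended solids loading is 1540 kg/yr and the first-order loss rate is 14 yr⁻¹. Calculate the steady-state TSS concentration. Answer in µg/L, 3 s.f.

2.51 µg/L

Outflow Q = 2.14 m³/s × 3.156e+07 s/yr = 6.753e+07 m³/yr.
Steady-state CSTR mass balance: W = Q·C + k·V·C, so C = W/(Q + kV).
Q + kV = 6.753e+07 + 14·3.9e+07 = 6.135e+08 m³/yr.
C = 1540/6.135e+08 = 2.51e-06 kg/m³ = 0.00251 mg/L = 2.51 µg/L.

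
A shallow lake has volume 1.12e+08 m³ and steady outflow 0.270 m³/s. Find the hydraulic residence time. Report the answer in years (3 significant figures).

Q = 0.270 m³/s × 3.156e+07 s/yr = 8.521e+06 m³/yr.
Hydraulic residence time τ = V/Q = 1.12e+08/8.521e+06 = 13.14 yr.

13.1 yr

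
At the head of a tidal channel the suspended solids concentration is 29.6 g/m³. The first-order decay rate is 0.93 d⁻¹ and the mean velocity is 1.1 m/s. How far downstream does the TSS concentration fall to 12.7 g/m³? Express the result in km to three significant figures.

From C = C₀·e^(−kt), t = ln(C₀/C)/k = ln(29.6/12.7)/0.93 = 0.8462/0.93 = 0.9099 d.
Distance = v·t = 1.1 m/s × 7.861e+04 s = 8.647e+04 m = 86.47 km.

86.5 km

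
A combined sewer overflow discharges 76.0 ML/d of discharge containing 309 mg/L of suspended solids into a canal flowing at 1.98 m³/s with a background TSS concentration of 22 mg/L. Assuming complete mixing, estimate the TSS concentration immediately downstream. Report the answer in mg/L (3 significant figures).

76.0 ML/d = 0.8796 m³/s.
Flow-weighted mixing gives C = (0.8796·309 + 1.98·22) / (0.8796 + 1.98) = 315.4/2.86 = 110.3 mg/L.

110 mg/L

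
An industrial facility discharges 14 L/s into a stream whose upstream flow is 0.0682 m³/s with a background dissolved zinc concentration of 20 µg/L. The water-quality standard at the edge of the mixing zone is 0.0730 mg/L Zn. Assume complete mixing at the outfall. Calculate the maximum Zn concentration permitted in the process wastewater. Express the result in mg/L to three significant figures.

0.331 mg/L

14 L/s = 0.014 m³/s.
20 µg/L = 0.02 mg/L.
Mass balance: 0.073·0.0822 = 0.014·Cₑ + 0.0682·0.02.
Cₑ = (0.006001 − 0.001364) / 0.014 = 0.3312 mg/L.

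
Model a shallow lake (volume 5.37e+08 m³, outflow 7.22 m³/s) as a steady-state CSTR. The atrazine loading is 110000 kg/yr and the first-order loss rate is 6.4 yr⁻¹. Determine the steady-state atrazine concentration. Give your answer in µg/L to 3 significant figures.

30.0 µg/L

Outflow Q = 7.22 m³/s × 3.156e+07 s/yr = 2.278e+08 m³/yr.
Steady-state CSTR mass balance: W = Q·C + k·V·C, so C = W/(Q + kV).
Q + kV = 2.278e+08 + 6.4·5.37e+08 = 3.665e+09 m³/yr.
C = 110000/3.665e+09 = 3.002e-05 kg/m³ = 0.03002 mg/L = 30.02 µg/L.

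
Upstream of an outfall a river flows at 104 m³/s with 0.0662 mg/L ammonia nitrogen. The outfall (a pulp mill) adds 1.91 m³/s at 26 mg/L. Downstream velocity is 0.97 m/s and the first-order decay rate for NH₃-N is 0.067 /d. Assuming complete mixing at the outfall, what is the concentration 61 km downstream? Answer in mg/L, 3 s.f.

0.508 mg/L

After complete mixing, C₀ = (1.91·26 + 104·0.0662) / 105.9 = 0.5339 mg/L.
Travel time t = 6.1e+04 m / 0.97 m/s = 6.289e+04 s = 0.7279 d.
C = 0.5339·exp(−0.067·0.7279) = 0.5339·0.9524 = 0.5085 mg/L.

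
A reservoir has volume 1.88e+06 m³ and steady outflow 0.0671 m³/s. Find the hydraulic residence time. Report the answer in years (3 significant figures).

0.888 yr

Q = 0.0671 m³/s × 3.156e+07 s/yr = 2.118e+06 m³/yr.
Hydraulic residence time τ = V/Q = 1.88e+06/2.118e+06 = 0.8878 yr.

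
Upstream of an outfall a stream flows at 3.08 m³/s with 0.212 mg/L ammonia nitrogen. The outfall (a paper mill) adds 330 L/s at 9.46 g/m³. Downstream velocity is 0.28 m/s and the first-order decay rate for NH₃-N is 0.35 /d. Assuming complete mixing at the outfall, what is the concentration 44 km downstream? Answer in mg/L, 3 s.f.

0.586 mg/L

330 L/s = 0.33 m³/s.
After complete mixing, C₀ = (0.33·9.46 + 3.08·0.212) / 3.41 = 1.107 mg/L.
Travel time t = 4.4e+04 m / 0.28 m/s = 1.571e+05 s = 1.819 d.
C = 1.107·exp(−0.35·1.819) = 1.107·0.5291 = 0.5857 mg/L.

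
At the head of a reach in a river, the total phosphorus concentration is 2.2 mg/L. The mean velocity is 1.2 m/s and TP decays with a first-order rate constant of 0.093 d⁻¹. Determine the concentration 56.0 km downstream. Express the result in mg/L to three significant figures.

Travel time t = 56.0 km / 1.2 m/s = 5.6e+04/1.2 = 4.667e+04 s = 0.5401 d.
First-order decay: C = 2.2·exp(−0.093·0.5401) = 2.2·0.951 = 2.092 mg/L.

2.09 mg/L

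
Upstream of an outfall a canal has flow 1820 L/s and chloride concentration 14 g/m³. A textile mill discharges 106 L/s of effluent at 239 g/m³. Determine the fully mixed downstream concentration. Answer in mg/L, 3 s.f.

26.4 mg/L

106 L/s = 0.106 m³/s.
1820 L/s = 1.82 m³/s.
By mass balance at complete mixing, C = (0.106·239 + 1.82·14) / (0.106 + 1.82) = 50.81/1.926 = 26.38 mg/L.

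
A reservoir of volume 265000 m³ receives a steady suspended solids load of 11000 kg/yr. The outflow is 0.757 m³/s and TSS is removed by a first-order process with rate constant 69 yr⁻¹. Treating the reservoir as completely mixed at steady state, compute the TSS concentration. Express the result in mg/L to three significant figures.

Outflow Q = 0.757 m³/s × 3.156e+07 s/yr = 2.389e+07 m³/yr.
Steady-state CSTR mass balance: W = Q·C + k·V·C, so C = W/(Q + kV).
Q + kV = 2.389e+07 + 69·265000 = 4.217e+07 m³/yr.
C = 11000/4.217e+07 = 0.0002608 kg/m³ = 0.2608 mg/L.

0.261 mg/L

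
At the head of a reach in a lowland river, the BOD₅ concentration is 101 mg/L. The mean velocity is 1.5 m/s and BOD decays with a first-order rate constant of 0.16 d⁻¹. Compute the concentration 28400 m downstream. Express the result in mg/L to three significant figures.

Travel time t = 28400 m / 1.5 m/s = 2.84e+04/1.5 = 1.893e+04 s = 0.2191 d.
First-order decay: C = 101·exp(−0.16·0.2191) = 101·0.9655 = 97.52 mg/L.

97.5 mg/L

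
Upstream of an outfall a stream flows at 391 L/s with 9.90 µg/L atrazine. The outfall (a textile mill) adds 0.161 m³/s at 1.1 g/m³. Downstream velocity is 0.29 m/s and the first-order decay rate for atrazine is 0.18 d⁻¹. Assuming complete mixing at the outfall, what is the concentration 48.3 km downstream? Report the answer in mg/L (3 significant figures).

0.232 mg/L

391 L/s = 0.391 m³/s.
9.90 µg/L = 0.0099 mg/L.
After complete mixing, C₀ = (0.161·1.1 + 0.391·0.0099) / 0.552 = 0.3278 mg/L.
Travel time t = 4.83e+04 m / 0.29 m/s = 1.666e+05 s = 1.928 d.
C = 0.3278·exp(−0.18·1.928) = 0.3278·0.7068 = 0.2317 mg/L.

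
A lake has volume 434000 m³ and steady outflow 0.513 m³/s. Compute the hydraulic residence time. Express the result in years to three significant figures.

0.0268 yr

Q = 0.513 m³/s × 3.156e+07 s/yr = 1.619e+07 m³/yr.
Hydraulic residence time τ = V/Q = 434000/1.619e+07 = 0.02681 yr.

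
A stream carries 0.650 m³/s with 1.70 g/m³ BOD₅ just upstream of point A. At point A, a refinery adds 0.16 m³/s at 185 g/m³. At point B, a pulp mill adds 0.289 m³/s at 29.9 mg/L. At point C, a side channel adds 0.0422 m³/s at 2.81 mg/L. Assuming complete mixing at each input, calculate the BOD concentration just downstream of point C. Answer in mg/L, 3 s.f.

34.6 mg/L

After input A: C = (0.65·1.7 + 0.16·185) / 0.81 = 37.91 mg/L.
After input B: C = (0.81·37.91 + 0.289·29.9) / 1.099 = 35.8 mg/L.
After input C: C = (1.099·35.8 + 0.0422·2.81) / 1.141 = 34.58 mg/L.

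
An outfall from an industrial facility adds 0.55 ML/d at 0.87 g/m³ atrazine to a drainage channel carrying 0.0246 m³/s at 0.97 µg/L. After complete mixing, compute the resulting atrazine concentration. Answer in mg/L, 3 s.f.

0.55 ML/d = 0.006366 m³/s.
0.97 µg/L = 0.00097 mg/L.
Conservation of mass across the mixing zone: C = (0.006366·0.87 + 0.0246·0.00097) / (0.006366 + 0.0246) = 0.005562/0.03097 = 0.1796 mg/L.

0.180 mg/L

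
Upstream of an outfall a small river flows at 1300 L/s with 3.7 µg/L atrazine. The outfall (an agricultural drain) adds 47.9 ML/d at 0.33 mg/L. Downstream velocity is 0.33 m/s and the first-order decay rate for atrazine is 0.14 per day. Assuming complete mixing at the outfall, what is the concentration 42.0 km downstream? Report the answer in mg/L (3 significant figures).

0.0824 mg/L

47.9 ML/d = 0.5544 m³/s.
1300 L/s = 1.3 m³/s.
3.7 µg/L = 0.0037 mg/L.
After complete mixing, C₀ = (0.5544·0.33 + 1.3·0.0037) / 1.854 = 0.1013 mg/L.
Travel time t = 4.2e+04 m / 0.33 m/s = 1.273e+05 s = 1.473 d.
C = 0.1013·exp(−0.14·1.473) = 0.1013·0.8136 = 0.08238 mg/L.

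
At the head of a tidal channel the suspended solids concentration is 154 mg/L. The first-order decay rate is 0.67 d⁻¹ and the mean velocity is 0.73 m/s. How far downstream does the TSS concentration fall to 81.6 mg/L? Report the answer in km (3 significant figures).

From C = C₀·e^(−kt), t = ln(C₀/C)/k = ln(154/81.6)/0.67 = 0.6351/0.67 = 0.9479 d.
Distance = v·t = 0.73 m/s × 8.19e+04 s = 5.979e+04 m = 59.79 km.

59.8 km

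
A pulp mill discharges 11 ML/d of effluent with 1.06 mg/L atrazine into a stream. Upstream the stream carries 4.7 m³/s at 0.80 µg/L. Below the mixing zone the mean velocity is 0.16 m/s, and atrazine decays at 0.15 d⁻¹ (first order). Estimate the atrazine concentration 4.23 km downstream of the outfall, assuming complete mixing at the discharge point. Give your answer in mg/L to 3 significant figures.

0.0274 mg/L

11 ML/d = 0.1273 m³/s.
0.80 µg/L = 0.0008 mg/L.
After complete mixing, C₀ = (0.1273·1.06 + 4.7·0.0008) / 4.827 = 0.02874 mg/L.
Travel time t = 4230 m / 0.16 m/s = 2.644e+04 s = 0.306 d.
C = 0.02874·exp(−0.15·0.306) = 0.02874·0.9551 = 0.02745 mg/L.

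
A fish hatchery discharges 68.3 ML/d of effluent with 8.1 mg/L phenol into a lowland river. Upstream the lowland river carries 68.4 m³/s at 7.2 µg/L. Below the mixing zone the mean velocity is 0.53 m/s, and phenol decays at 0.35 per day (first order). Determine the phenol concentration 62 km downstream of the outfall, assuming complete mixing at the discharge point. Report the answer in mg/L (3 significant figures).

0.0620 mg/L

68.3 ML/d = 0.7905 m³/s.
7.2 µg/L = 0.0072 mg/L.
After complete mixing, C₀ = (0.7905·8.1 + 68.4·0.0072) / 69.19 = 0.09966 mg/L.
Travel time t = 6.2e+04 m / 0.53 m/s = 1.17e+05 s = 1.354 d.
C = 0.09966·exp(−0.35·1.354) = 0.09966·0.6226 = 0.06205 mg/L.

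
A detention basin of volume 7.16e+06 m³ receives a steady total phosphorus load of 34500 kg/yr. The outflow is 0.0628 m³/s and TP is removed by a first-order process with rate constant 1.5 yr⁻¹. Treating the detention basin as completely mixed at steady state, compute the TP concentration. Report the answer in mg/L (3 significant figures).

2.71 mg/L

Outflow Q = 0.0628 m³/s × 3.156e+07 s/yr = 1.982e+06 m³/yr.
Steady-state CSTR mass balance: W = Q·C + k·V·C, so C = W/(Q + kV).
Q + kV = 1.982e+06 + 1.5·7.16e+06 = 1.272e+07 m³/yr.
C = 34500/1.272e+07 = 0.002712 kg/m³ = 2.712 mg/L.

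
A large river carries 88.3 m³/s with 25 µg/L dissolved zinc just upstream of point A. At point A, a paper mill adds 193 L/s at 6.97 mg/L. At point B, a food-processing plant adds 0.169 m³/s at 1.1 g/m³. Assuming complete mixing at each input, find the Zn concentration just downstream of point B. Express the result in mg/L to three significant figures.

25 µg/L = 0.025 mg/L.
193 L/s = 0.193 m³/s.
After input A: C = (88.3·0.025 + 0.193·6.97) / 88.49 = 0.04015 mg/L.
After input B: C = (88.49·0.04015 + 0.169·1.1) / 88.66 = 0.04217 mg/L.

0.0422 mg/L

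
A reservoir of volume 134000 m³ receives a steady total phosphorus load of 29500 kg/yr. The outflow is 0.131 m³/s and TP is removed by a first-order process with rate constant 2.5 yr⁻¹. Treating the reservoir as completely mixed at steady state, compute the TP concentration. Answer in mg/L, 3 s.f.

6.60 mg/L

Outflow Q = 0.131 m³/s × 3.156e+07 s/yr = 4.134e+06 m³/yr.
Steady-state CSTR mass balance: W = Q·C + k·V·C, so C = W/(Q + kV).
Q + kV = 4.134e+06 + 2.5·134000 = 4.469e+06 m³/yr.
C = 29500/4.469e+06 = 0.006601 kg/m³ = 6.601 mg/L.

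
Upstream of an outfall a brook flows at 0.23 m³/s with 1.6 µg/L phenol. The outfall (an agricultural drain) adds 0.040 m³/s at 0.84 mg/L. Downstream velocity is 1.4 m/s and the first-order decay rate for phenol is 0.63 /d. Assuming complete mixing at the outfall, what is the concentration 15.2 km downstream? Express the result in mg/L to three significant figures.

0.116 mg/L

1.6 µg/L = 0.0016 mg/L.
After complete mixing, C₀ = (0.04·0.84 + 0.23·0.0016) / 0.27 = 0.1258 mg/L.
Travel time t = 1.52e+04 m / 1.4 m/s = 1.086e+04 s = 0.1257 d.
C = 0.1258·exp(−0.63·0.1257) = 0.1258·0.9239 = 0.1162 mg/L.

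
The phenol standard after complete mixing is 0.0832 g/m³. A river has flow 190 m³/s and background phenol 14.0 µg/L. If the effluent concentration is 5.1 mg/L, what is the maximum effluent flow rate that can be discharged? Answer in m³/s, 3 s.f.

14.0 µg/L = 0.014 mg/L.
Mass balance at complete mixing: C_std·(Q_w + Q_r) = Q_w·C_e + Q_r·C_b.
Rearranging, Q_w = Q_r·(C_std − C_b)/(C_e − C_std) = 190·(0.0832 − 0.014) / (5.1 − 0.0832) = 2.621 m³/s.

2.62 m³/s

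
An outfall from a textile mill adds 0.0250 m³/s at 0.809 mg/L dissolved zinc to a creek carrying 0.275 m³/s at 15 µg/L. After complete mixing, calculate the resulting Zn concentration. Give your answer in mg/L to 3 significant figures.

15 µg/L = 0.015 mg/L.
By mass balance at complete mixing, C = (0.025·0.809 + 0.275·0.015) / (0.025 + 0.275) = 0.02435/0.3 = 0.08117 mg/L.

0.0812 mg/L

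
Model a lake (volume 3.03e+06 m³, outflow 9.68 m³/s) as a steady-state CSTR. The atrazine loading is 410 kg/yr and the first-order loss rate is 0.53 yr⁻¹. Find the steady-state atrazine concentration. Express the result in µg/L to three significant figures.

1.34 µg/L

Outflow Q = 9.68 m³/s × 3.156e+07 s/yr = 3.055e+08 m³/yr.
Steady-state CSTR mass balance: W = Q·C + k·V·C, so C = W/(Q + kV).
Q + kV = 3.055e+08 + 0.53·3.03e+06 = 3.071e+08 m³/yr.
C = 410/3.071e+08 = 1.335e-06 kg/m³ = 0.001335 mg/L = 1.335 µg/L.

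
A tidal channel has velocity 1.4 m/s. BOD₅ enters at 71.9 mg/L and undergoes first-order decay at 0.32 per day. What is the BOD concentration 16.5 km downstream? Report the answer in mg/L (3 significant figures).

68.8 mg/L

Travel time t = 16.5 km / 1.4 m/s = 1.65e+04/1.4 = 1.179e+04 s = 0.1364 d.
First-order decay: C = 71.9·exp(−0.32·0.1364) = 71.9·0.9573 = 68.83 mg/L.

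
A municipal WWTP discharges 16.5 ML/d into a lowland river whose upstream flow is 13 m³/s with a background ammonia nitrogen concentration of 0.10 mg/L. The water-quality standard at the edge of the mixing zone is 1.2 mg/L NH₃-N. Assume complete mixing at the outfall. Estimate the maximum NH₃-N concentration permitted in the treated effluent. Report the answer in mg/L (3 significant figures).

16.5 ML/d = 0.191 m³/s.
Mass balance: 1.2·13.19 = 0.191·Cₑ + 13·0.1.
Cₑ = (15.83 − 1.3) / 0.191 = 76.08 mg/L.

76.1 mg/L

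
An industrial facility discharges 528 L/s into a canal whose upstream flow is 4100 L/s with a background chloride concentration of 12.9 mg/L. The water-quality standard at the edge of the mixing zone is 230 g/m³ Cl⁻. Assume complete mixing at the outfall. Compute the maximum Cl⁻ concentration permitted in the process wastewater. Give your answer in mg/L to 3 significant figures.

528 L/s = 0.528 m³/s.
4100 L/s = 4.1 m³/s.
Mass balance: 230·4.628 = 0.528·Cₑ + 4.1·12.9.
Cₑ = (1064 − 52.89) / 0.528 = 1916 mg/L.

1920 mg/L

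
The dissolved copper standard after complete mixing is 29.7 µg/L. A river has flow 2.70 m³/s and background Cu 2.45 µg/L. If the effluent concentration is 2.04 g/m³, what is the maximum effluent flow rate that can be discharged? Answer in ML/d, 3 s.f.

3.16 ML/d

2.45 µg/L = 0.00245 mg/L.
29.7 µg/L = 0.0297 mg/L.
Mass balance at complete mixing: C_std·(Q_w + Q_r) = Q_w·C_e + Q_r·C_b.
Rearranging, Q_w = Q_r·(C_std − C_b)/(C_e − C_std) = 2.70·(0.0297 − 0.00245) / (2.04 − 0.0297) = 0.0366 m³/s.
= 3.162 ML/d.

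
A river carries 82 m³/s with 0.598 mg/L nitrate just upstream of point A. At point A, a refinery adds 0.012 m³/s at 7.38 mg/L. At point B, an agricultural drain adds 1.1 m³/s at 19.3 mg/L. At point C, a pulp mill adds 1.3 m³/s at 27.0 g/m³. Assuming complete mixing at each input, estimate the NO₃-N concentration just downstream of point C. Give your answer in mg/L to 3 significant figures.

After input A: C = (82·0.598 + 0.012·7.38) / 82.01 = 0.599 mg/L.
After input B: C = (82.01·0.599 + 1.1·19.3) / 83.11 = 0.8465 mg/L.
After input C: C = (83.11·0.8465 + 1.3·27) / 84.41 = 1.249 mg/L.

1.25 mg/L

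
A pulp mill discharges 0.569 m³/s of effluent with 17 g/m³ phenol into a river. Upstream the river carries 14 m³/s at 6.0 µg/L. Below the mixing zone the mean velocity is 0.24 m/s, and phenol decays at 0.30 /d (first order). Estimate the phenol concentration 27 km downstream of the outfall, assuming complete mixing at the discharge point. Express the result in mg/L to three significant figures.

6.0 µg/L = 0.006 mg/L.
After complete mixing, C₀ = (0.569·17 + 14·0.006) / 14.57 = 0.6697 mg/L.
Travel time t = 2.7e+04 m / 0.24 m/s = 1.125e+05 s = 1.302 d.
C = 0.6697·exp(−0.30·1.302) = 0.6697·0.6766 = 0.4531 mg/L.

0.453 mg/L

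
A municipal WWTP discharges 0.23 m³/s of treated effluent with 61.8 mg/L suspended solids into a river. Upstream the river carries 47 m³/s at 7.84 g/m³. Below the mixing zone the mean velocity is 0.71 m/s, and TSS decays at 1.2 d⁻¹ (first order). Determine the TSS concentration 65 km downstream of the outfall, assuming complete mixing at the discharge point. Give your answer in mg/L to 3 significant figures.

2.27 mg/L

After complete mixing, C₀ = (0.23·61.8 + 47·7.84) / 47.23 = 8.103 mg/L.
Travel time t = 6.5e+04 m / 0.71 m/s = 9.155e+04 s = 1.06 d.
C = 8.103·exp(−1.2·1.06) = 8.103·0.2804 = 2.272 mg/L.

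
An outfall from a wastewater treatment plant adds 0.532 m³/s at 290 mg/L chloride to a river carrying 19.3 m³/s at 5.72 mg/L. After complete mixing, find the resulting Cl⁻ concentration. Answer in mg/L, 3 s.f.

By mass balance at complete mixing, C = (0.532·290 + 19.3·5.72) / (0.532 + 19.3) = 264.7/19.83 = 13.35 mg/L.

13.3 mg/L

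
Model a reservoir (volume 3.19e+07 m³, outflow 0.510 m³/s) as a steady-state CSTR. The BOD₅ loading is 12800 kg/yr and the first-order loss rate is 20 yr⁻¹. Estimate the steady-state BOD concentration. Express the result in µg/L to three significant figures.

Outflow Q = 0.510 m³/s × 3.156e+07 s/yr = 1.609e+07 m³/yr.
Steady-state CSTR mass balance: W = Q·C + k·V·C, so C = W/(Q + kV).
Q + kV = 1.609e+07 + 20·3.19e+07 = 6.541e+08 m³/yr.
C = 12800/6.541e+08 = 1.957e-05 kg/m³ = 0.01957 mg/L = 19.57 µg/L.

19.6 µg/L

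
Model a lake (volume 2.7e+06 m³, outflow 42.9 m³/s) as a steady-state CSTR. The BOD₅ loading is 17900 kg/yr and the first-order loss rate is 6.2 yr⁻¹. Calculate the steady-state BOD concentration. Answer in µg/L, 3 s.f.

Outflow Q = 42.9 m³/s × 3.156e+07 s/yr = 1.354e+09 m³/yr.
Steady-state CSTR mass balance: W = Q·C + k·V·C, so C = W/(Q + kV).
Q + kV = 1.354e+09 + 6.2·2.7e+06 = 1.371e+09 m³/yr.
C = 17900/1.371e+09 = 1.306e-05 kg/m³ = 0.01306 mg/L = 13.06 µg/L.

13.1 µg/L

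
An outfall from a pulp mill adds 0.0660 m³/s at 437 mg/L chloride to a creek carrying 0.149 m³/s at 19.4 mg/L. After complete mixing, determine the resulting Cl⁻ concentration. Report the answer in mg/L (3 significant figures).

Conservation of mass across the mixing zone: C = (0.066·437 + 0.149·19.4) / (0.066 + 0.149) = 31.73/0.215 = 147.6 mg/L.

148 mg/L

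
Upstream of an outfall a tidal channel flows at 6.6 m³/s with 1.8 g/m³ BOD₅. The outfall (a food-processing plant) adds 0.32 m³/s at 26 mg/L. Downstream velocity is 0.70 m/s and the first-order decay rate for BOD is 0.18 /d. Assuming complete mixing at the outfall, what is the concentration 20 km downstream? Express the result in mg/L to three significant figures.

2.75 mg/L

After complete mixing, C₀ = (0.32·26 + 6.6·1.8) / 6.92 = 2.919 mg/L.
Travel time t = 2e+04 m / 0.70 m/s = 2.857e+04 s = 0.3307 d.
C = 2.919·exp(−0.18·0.3307) = 2.919·0.9422 = 2.75 mg/L.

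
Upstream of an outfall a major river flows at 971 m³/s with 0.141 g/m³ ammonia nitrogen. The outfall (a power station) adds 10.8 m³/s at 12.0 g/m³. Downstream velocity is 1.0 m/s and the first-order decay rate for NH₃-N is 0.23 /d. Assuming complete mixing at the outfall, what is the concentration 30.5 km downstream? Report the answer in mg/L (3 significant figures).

0.250 mg/L

After complete mixing, C₀ = (10.8·12 + 971·0.141) / 981.8 = 0.2715 mg/L.
Travel time t = 3.05e+04 m / 1.0 m/s = 3.05e+04 s = 0.353 d.
C = 0.2715·exp(−0.23·0.353) = 0.2715·0.922 = 0.2503 mg/L.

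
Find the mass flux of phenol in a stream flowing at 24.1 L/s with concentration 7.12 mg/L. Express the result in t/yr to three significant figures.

24.1 L/s = 0.0241 m³/s.
Mass flux = Q·C = 0.0241 m³/s × 7.12 g/m³ = 0.1716 g/s.
= 0.1716 g/s × 31.56 = 5.415 t/yr.

5.42 t/yr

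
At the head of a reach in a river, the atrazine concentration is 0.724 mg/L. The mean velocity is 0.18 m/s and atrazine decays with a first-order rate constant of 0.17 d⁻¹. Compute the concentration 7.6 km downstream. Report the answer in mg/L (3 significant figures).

Travel time t = 7.6 km / 0.18 m/s = 7600/0.18 = 4.222e+04 s = 0.4887 d.
First-order decay: C = 0.724·exp(−0.17·0.4887) = 0.724·0.9203 = 0.6663 mg/L.

0.666 mg/L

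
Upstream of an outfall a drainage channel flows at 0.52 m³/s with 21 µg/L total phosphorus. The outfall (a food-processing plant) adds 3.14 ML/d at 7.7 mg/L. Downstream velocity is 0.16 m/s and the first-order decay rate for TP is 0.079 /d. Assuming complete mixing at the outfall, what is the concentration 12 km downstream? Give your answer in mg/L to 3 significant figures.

0.488 mg/L

3.14 ML/d = 0.03634 m³/s.
21 µg/L = 0.021 mg/L.
After complete mixing, C₀ = (0.03634·7.7 + 0.52·0.021) / 0.5563 = 0.5226 mg/L.
Travel time t = 1.2e+04 m / 0.16 m/s = 7.5e+04 s = 0.8681 d.
C = 0.5226·exp(−0.079·0.8681) = 0.5226·0.9337 = 0.488 mg/L.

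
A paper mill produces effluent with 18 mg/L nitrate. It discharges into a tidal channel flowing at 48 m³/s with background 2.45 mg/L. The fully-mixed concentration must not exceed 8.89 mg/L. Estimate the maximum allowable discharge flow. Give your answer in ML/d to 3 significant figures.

Mass balance at complete mixing: C_std·(Q_w + Q_r) = Q_w·C_e + Q_r·C_b.
Rearranging, Q_w = Q_r·(C_std − C_b)/(C_e − C_std) = 48·(8.89 − 2.45) / (18 − 8.89) = 33.93 m³/s.
= 2932 ML/d.

2930 ML/d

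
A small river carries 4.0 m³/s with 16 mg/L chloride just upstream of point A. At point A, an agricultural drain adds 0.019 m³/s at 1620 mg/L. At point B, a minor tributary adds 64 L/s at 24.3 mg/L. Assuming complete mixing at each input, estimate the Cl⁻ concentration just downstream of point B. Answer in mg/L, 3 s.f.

23.6 mg/L

After input A: C = (4·16 + 0.019·1620) / 4.019 = 23.58 mg/L.
64 L/s = 0.064 m³/s.
After input B: C = (4.019·23.58 + 0.064·24.3) / 4.083 = 23.59 mg/L.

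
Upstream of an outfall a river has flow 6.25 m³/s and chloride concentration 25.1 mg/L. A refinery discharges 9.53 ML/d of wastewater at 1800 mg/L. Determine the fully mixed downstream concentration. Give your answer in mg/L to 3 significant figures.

9.53 ML/d = 0.1103 m³/s.
Flow-weighted mixing gives C = (0.1103·1800 + 6.25·25.1) / (0.1103 + 6.25) = 355.4/6.36 = 55.88 mg/L.

55.9 mg/L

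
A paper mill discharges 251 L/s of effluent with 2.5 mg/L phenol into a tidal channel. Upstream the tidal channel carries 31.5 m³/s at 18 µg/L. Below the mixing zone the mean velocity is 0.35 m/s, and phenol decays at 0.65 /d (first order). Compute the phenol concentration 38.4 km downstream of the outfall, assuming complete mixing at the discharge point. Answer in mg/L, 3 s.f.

251 L/s = 0.251 m³/s.
18 µg/L = 0.018 mg/L.
After complete mixing, C₀ = (0.251·2.5 + 31.5·0.018) / 31.75 = 0.03762 mg/L.
Travel time t = 3.84e+04 m / 0.35 m/s = 1.097e+05 s = 1.27 d.
C = 0.03762·exp(−0.65·1.27) = 0.03762·0.4381 = 0.01648 mg/L.

0.0165 mg/L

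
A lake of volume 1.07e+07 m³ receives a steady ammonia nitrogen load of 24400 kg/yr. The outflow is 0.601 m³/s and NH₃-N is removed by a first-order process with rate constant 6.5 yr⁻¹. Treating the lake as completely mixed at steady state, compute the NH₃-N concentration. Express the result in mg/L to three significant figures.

Outflow Q = 0.601 m³/s × 3.156e+07 s/yr = 1.897e+07 m³/yr.
Steady-state CSTR mass balance: W = Q·C + k·V·C, so C = W/(Q + kV).
Q + kV = 1.897e+07 + 6.5·1.07e+07 = 8.852e+07 m³/yr.
C = 24400/8.852e+07 = 0.0002757 kg/m³ = 0.2757 mg/L.

0.276 mg/L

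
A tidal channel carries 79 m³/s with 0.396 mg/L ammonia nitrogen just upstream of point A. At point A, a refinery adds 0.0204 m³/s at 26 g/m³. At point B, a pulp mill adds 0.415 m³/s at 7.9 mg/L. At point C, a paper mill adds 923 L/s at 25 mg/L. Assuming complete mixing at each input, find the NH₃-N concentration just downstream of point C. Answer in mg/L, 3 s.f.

After input A: C = (79·0.396 + 0.0204·26) / 79.02 = 0.4026 mg/L.
After input B: C = (79.02·0.4026 + 0.415·7.9) / 79.44 = 0.4418 mg/L.
923 L/s = 0.923 m³/s.
After input C: C = (79.44·0.4418 + 0.923·25) / 80.36 = 0.7239 mg/L.

0.724 mg/L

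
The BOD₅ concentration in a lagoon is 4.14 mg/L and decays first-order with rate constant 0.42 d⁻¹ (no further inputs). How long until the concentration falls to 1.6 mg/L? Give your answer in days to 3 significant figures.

t = ln(C₀/C)/k = ln(4.14/1.6)/0.42 = 0.9507/0.42 = 2.264 d.

2.26 d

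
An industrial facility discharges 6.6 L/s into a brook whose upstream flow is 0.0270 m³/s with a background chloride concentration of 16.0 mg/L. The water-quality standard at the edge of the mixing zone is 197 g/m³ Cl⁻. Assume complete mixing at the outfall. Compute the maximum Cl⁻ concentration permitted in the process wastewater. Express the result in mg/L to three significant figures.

937 mg/L

6.6 L/s = 0.0066 m³/s.
Mass balance: 197·0.0336 = 0.0066·Cₑ + 0.027·16.
Cₑ = (6.619 − 0.432) / 0.0066 = 937.5 mg/L.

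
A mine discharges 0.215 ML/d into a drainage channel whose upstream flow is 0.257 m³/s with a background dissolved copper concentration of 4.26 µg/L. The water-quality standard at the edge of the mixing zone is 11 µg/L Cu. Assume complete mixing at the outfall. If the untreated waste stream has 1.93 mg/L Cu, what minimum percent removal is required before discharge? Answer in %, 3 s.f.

0.215 ML/d = 0.002488 m³/s.
4.26 µg/L = 0.00426 mg/L.
11 µg/L = 0.011 mg/L.
Mass balance: 0.011·0.2595 = 0.002488·Cₑ + 0.257·0.00426.
Cₑ = (0.002854 − 0.001095) / 0.002488 = 0.7071 mg/L.
Required removal = 1 − 0.7071/1.93 = 63.36 %.

63.4 %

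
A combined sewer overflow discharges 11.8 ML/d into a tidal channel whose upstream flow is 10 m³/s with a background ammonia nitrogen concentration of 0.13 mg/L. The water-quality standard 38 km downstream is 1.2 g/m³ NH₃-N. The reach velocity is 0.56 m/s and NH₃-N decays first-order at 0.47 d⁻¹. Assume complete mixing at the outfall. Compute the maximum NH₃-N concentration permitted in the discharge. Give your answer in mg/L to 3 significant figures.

11.8 ML/d = 0.1366 m³/s.
Travel time to the compliance point: t = 3.8e+04/0.56 = 6.786e+04 s = 0.7854 d; decay factor exp(−0.47·0.7854) = 0.6913.
So the concentration just after mixing may be at most 1.2/0.6913 = 1.736 mg/L.
Mass balance: 1.736·10.14 = 0.1366·Cₑ + 10·0.13.
Cₑ = (17.59 − 1.3) / 0.1366 = 119.3 mg/L.

119 mg/L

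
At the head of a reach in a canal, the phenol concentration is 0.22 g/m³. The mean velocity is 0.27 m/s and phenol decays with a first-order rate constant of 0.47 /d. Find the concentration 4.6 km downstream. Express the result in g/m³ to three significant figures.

0.201 g/m³

Travel time t = 4.6 km / 0.27 m/s = 4600/0.27 = 1.704e+04 s = 0.1972 d.
First-order decay: C = 0.22·exp(−0.47·0.1972) = 0.22·0.9115 = 0.2005 g/m³.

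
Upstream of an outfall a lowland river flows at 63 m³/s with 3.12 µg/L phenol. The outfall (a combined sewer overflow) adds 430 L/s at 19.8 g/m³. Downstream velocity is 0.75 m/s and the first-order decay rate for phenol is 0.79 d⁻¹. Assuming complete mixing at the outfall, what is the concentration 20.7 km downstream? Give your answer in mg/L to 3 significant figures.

430 L/s = 0.43 m³/s.
3.12 µg/L = 0.00312 mg/L.
After complete mixing, C₀ = (0.43·19.8 + 63·0.00312) / 63.43 = 0.1373 mg/L.
Travel time t = 2.07e+04 m / 0.75 m/s = 2.76e+04 s = 0.3194 d.
C = 0.1373·exp(−0.79·0.3194) = 0.1373·0.777 = 0.1067 mg/L.

0.107 mg/L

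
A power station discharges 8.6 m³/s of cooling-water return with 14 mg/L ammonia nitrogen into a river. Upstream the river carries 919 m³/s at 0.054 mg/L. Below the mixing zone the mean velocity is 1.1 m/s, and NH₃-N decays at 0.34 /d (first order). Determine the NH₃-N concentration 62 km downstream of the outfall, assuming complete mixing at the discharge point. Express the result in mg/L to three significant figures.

0.147 mg/L

After complete mixing, C₀ = (8.6·14 + 919·0.054) / 927.6 = 0.1833 mg/L.
Travel time t = 6.2e+04 m / 1.1 m/s = 5.636e+04 s = 0.6524 d.
C = 0.1833·exp(−0.34·0.6524) = 0.1833·0.8011 = 0.1468 mg/L.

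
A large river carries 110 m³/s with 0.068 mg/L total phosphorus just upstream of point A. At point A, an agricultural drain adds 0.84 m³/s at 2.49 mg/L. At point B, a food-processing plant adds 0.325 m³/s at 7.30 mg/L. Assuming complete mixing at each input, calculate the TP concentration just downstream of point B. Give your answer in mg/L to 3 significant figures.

0.107 mg/L

After input A: C = (110·0.068 + 0.84·2.49) / 110.8 = 0.08636 mg/L.
After input B: C = (110.8·0.08636 + 0.325·7.3) / 111.2 = 0.1074 mg/L.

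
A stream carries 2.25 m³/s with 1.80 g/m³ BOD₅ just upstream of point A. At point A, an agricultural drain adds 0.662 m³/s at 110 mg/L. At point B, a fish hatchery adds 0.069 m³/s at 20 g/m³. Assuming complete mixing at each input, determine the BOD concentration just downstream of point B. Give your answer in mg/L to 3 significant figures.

26.2 mg/L

After input A: C = (2.25·1.8 + 0.662·110) / 2.912 = 26.4 mg/L.
After input B: C = (2.912·26.4 + 0.069·20) / 2.981 = 26.25 mg/L.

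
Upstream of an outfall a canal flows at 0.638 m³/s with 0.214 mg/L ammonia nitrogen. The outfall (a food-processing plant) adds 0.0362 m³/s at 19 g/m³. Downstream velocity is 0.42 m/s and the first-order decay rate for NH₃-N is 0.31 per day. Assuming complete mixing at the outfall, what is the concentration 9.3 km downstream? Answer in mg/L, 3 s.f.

After complete mixing, C₀ = (0.0362·19 + 0.638·0.214) / 0.6742 = 1.223 mg/L.
Travel time t = 9300 m / 0.42 m/s = 2.214e+04 s = 0.2563 d.
C = 1.223·exp(−0.31·0.2563) = 1.223·0.9236 = 1.129 mg/L.

1.13 mg/L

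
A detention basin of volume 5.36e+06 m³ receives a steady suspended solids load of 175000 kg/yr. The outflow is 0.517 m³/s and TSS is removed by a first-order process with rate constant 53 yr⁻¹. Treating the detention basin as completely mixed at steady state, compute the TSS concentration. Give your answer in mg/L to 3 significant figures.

0.583 mg/L

Outflow Q = 0.517 m³/s × 3.156e+07 s/yr = 1.632e+07 m³/yr.
Steady-state CSTR mass balance: W = Q·C + k·V·C, so C = W/(Q + kV).
Q + kV = 1.632e+07 + 53·5.36e+06 = 3.004e+08 m³/yr.
C = 175000/3.004e+08 = 0.0005826 kg/m³ = 0.5826 mg/L.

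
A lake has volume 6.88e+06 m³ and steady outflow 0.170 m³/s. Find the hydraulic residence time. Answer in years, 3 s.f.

Q = 0.170 m³/s × 3.156e+07 s/yr = 5.365e+06 m³/yr.
Hydraulic residence time τ = V/Q = 6.88e+06/5.365e+06 = 1.282 yr.

1.28 yr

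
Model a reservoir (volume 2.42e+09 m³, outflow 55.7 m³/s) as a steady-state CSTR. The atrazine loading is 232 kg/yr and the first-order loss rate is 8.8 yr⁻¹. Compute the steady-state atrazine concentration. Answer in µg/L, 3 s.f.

0.0101 µg/L

Outflow Q = 55.7 m³/s × 3.156e+07 s/yr = 1.758e+09 m³/yr.
Steady-state CSTR mass balance: W = Q·C + k·V·C, so C = W/(Q + kV).
Q + kV = 1.758e+09 + 8.8·2.42e+09 = 2.305e+10 m³/yr.
C = 232/2.305e+10 = 1.006e-08 kg/m³ = 1.006e-05 mg/L = 0.01006 µg/L.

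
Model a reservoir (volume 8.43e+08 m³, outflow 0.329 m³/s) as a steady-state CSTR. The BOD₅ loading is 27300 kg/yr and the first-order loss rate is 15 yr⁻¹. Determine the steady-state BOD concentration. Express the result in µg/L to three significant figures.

2.16 µg/L

Outflow Q = 0.329 m³/s × 3.156e+07 s/yr = 1.038e+07 m³/yr.
Steady-state CSTR mass balance: W = Q·C + k·V·C, so C = W/(Q + kV).
Q + kV = 1.038e+07 + 15·8.43e+08 = 1.266e+10 m³/yr.
C = 27300/1.266e+10 = 2.157e-06 kg/m³ = 0.002157 mg/L = 2.157 µg/L.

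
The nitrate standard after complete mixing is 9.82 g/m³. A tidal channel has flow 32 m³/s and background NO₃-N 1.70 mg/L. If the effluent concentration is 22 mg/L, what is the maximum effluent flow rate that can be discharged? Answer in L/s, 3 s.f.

Mass balance at complete mixing: C_std·(Q_w + Q_r) = Q_w·C_e + Q_r·C_b.
Rearranging, Q_w = Q_r·(C_std − C_b)/(C_e − C_std) = 32·(9.82 − 1.7) / (22 − 9.82) = 21.33 m³/s.
= 2.133e+04 L/s.

21300 L/s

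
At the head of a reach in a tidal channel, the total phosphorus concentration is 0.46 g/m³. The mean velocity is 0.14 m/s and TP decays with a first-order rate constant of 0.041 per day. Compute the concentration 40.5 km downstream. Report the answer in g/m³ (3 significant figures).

0.401 g/m³

Travel time t = 40.5 km / 0.14 m/s = 4.05e+04/0.14 = 2.893e+05 s = 3.348 d.
First-order decay: C = 0.46·exp(−0.041·3.348) = 0.46·0.8717 = 0.401 g/m³.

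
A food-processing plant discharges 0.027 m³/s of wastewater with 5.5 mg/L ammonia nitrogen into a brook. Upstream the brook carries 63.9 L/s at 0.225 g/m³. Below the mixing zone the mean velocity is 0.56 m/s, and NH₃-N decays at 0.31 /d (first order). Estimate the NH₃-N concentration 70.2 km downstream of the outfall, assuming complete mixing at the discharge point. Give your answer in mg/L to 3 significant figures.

1.14 mg/L

63.9 L/s = 0.0639 m³/s.
After complete mixing, C₀ = (0.027·5.5 + 0.0639·0.225) / 0.0909 = 1.792 mg/L.
Travel time t = 7.02e+04 m / 0.56 m/s = 1.254e+05 s = 1.451 d.
C = 1.792·exp(−0.31·1.451) = 1.792·0.6378 = 1.143 mg/L.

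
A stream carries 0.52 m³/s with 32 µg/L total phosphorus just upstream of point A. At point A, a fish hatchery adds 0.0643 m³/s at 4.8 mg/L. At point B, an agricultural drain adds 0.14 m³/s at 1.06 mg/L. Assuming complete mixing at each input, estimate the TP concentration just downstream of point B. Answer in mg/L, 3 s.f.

32 µg/L = 0.032 mg/L.
After input A: C = (0.52·0.032 + 0.0643·4.8) / 0.5843 = 0.5567 mg/L.
After input B: C = (0.5843·0.5567 + 0.14·1.06) / 0.7243 = 0.654 mg/L.

0.654 mg/L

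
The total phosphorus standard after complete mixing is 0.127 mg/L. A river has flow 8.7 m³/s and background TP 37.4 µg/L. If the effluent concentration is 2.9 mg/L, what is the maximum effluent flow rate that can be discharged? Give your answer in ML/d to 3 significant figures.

24.3 ML/d

37.4 µg/L = 0.0374 mg/L.
Mass balance at complete mixing: C_std·(Q_w + Q_r) = Q_w·C_e + Q_r·C_b.
Rearranging, Q_w = Q_r·(C_std − C_b)/(C_e − C_std) = 8.7·(0.127 − 0.0374) / (2.9 − 0.127) = 0.2811 m³/s.
= 24.29 ML/d.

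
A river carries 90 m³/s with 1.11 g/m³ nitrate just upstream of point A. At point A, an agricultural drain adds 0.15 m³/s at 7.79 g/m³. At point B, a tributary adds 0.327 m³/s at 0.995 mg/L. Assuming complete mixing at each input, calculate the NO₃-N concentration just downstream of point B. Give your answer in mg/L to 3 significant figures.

After input A: C = (90·1.11 + 0.15·7.79) / 90.15 = 1.121 mg/L.
After input B: C = (90.15·1.121 + 0.327·0.995) / 90.48 = 1.121 mg/L.

1.12 mg/L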